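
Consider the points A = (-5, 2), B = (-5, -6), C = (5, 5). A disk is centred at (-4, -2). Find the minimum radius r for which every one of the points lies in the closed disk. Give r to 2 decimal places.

11.40

The required radius is the distance from (-4, -2) to the farthest point.
Squared distances: 17, 17, 130.
Maximum is 130, attained at C.
r = √130 ≈ 11.40.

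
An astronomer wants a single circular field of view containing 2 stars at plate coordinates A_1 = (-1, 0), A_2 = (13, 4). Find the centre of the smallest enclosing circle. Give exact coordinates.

The smallest circle enclosing two points has them as diameter endpoints.
Centre = midpoint = (6, 2); r² = |A_1A_2|²/4 = 212/4 = 53.
Centre = (6, 2).

(6, 2)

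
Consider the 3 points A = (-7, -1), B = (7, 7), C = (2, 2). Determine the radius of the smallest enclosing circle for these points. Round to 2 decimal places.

Side lengths²: AB² = 260, AC² = 90, BC² = 50.
Since AB² = 260 ≥ 90 + 50 = 140, the angle opposite AB is not acute, so the smallest enclosing circle has AB as diameter.
Centre = midpoint of AB = (0, 3), r² = 260/4 = 65.
r = √65 ≈ 8.06.

8.06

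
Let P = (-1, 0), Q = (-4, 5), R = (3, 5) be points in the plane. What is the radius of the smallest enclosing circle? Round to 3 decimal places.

Side lengths²: PQ² = 34, PR² = 41, QR² = 49.
Since QR² = 49 < 41 + 34 = 75, the triangle is acute, so the smallest enclosing circle is the circumcircle.
Circumcentre = (-0.5, 3.7), r² = 13.94.
r = √(13.94) ≈ 3.734.

3.734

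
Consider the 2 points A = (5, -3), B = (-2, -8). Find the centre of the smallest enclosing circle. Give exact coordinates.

The smallest circle enclosing two points has them as diameter endpoints.
Centre = midpoint = (1.5, -5.5); r² = |AB|²/4 = 74/4 = 18.5.
Centre = (1.5, -5.5).

(1.5, -5.5)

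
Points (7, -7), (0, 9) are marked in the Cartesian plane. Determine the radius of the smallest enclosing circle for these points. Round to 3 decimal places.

The smallest circle enclosing two points has them as diameter endpoints.
Centre = midpoint = (3.5, 1); r² = |(7, -7)−(0, 9)|²/4 = 305/4 = 76.25.
r = √(76.25) ≈ 8.732.

8.732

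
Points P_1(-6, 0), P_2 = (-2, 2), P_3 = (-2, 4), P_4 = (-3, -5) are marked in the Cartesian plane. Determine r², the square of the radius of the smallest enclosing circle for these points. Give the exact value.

20.5

The farthest pair is P_3–P_4 with squared distance 82. The circle on this segment as diameter has centre (-2.5, -0.5) and r² = 82/4 = 20.5.
Check P_1: distance² to centre = 12.5 ≤ 20.5, so it lies inside.
All remaining points lie in this disk, and no smaller disk contains both endpoints, so this is the minimum enclosing circle.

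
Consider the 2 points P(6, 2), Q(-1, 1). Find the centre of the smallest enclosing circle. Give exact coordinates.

The smallest circle enclosing two points has them as diameter endpoints.
Centre = midpoint = (2.5, 1.5); r² = |PQ|²/4 = 50/4 = 12.5.
Centre = (2.5, 1.5).

(2.5, 1.5)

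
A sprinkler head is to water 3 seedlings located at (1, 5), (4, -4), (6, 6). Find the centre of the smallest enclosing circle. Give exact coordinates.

Call the three points A, B, C in the order given.
Side lengths²: AB² = 90, AC² = 26, BC² = 104.
Since BC² = 104 < 90 + 26 = 116, the triangle is acute, so the smallest enclosing circle is the circumcircle.
Circumcentre = (4.375, 1.125), r² = 26.40625.
Centre = (4.375, 1.125).

(4.375, 1.125)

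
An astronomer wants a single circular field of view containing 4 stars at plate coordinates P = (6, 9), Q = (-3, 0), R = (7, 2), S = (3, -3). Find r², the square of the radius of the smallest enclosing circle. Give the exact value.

42.5

The minimum enclosing circle of a finite set is fixed by two of the points (as a diameter) or three (as a circumcircle).
The minimum enclosing circle is determined by three boundary points: P, Q, S.
Their circumcentre is (2.5, 3.5) with r² = 42.5.
The farthest remaining point R is at distance² 22.5 ≤ 42.5.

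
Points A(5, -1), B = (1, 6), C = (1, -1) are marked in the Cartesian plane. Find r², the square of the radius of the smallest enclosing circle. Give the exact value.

Side lengths²: AB² = 65, AC² = 16, BC² = 49.
Since AB² = 65 ≥ 49 + 16 = 65, the angle opposite AB is not acute, so the smallest enclosing circle has AB as diameter.
Centre = midpoint of AB = (3, 2.5), r² = 65/4 = 16.25.

16.25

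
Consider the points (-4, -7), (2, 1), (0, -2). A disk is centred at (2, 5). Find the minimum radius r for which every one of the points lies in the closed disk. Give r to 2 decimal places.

13.42

The required radius is the distance from (2, 5) to the farthest point.
Squared distances: 180, 16, 53.
Maximum is 180, attained at (-4, -7).
r = √180 ≈ 13.42.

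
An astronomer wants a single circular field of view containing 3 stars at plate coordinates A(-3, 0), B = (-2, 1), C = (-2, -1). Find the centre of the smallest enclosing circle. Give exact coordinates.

(-2, 0)

Side lengths²: AB² = 2, AC² = 2, BC² = 4.
Since BC² = 4 ≥ 2 + 2 = 4, the angle opposite BC is not acute, so the smallest enclosing circle has BC as diameter.
Centre = midpoint of BC = (-2, 0), r² = 4/4 = 1.
Centre = (-2, 0).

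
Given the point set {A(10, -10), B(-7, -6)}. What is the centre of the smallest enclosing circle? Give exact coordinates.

(1.5, -8)

The smallest circle enclosing two points has them as diameter endpoints.
Centre = midpoint = (1.5, -8); r² = |AB|²/4 = 305/4 = 76.25.
Centre = (1.5, -8).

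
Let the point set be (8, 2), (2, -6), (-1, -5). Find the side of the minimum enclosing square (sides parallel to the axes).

9

The bounding box has width 9 and height 8.
An axis-aligned square enclosing the set must have side ≥ max(width, height).
So the minimum side is max(9, 8) = 9.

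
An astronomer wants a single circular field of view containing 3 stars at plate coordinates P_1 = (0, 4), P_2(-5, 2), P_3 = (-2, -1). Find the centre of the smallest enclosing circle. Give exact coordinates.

(-29/14, 27/14)

Side lengths²: P_1P_2² = 29, P_1P_3² = 29, P_2P_3² = 18.
Since P_1P_3² = 29 < 29 + 18 = 47, the triangle is acute, so the smallest enclosing circle is the circumcircle.
Circumcentre = (-29/14, 27/14), r² = 841/98.
Centre = (-29/14, 27/14).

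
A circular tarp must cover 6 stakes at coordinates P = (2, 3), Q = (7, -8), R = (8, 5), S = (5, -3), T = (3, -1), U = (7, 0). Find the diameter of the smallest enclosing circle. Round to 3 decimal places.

13.110

The minimum enclosing circle is determined by three boundary points: P, Q, R.
Their circumcentre is (259/38, -55/38) with r² = 31025/722.
The farthest remaining point T is at distance² 10657/722 ≤ 31025/722.
Diameter = 2r = 2√(31025/722) ≈ 13.110.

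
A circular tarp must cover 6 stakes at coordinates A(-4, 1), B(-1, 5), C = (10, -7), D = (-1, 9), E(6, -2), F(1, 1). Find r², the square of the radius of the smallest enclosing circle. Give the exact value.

94.25

A smallest enclosing disk is always determined by at most three of the input points on its boundary.
The farthest pair is C–D with squared distance 377. The circle on this segment as diameter has centre (4.5, 1) and r² = 377/4 = 94.25.
Check A: distance² to centre = 72.25 ≤ 94.25, so it lies inside.
All remaining points lie in this disk, and no smaller disk contains both endpoints, so this is the minimum enclosing circle.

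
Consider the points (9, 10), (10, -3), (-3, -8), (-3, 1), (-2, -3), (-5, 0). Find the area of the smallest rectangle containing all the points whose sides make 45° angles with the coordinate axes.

270

In coordinates u = x + y, v = x − y the rectangle is axis-aligned; the map (x,y)→(u,v) scales areas by 2.
u-values: 19, 7, -11, -2, -5, -5; range = 19 − (-11) = 30.
v-values: -1, 13, 5, -4, 1, -5; range = 13 − (-5) = 18.
Area = (30 × 18) / 2 = 270.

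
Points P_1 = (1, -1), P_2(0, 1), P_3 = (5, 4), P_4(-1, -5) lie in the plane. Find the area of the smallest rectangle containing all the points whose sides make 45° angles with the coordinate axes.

37.5

In coordinates u = x + y, v = x − y the rectangle is axis-aligned; the map (x,y)→(u,v) scales areas by 2.
u-values: 0, 1, 9, -6; range = 9 − (-6) = 15.
v-values: 2, -1, 1, 4; range = 4 − (-1) = 5.
Area = (15 × 5) / 2 = 37.5.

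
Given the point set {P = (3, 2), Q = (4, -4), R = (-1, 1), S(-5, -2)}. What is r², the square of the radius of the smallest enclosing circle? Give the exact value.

15725/676

A smallest enclosing disk is always determined by at most three of the input points on its boundary.
The minimum enclosing circle is determined by three boundary points: P, Q, S.
Their circumcentre is (-5/26, -21/13) with r² = 15725/676.
The farthest remaining point R is at distance² 5065/676 ≤ 15725/676.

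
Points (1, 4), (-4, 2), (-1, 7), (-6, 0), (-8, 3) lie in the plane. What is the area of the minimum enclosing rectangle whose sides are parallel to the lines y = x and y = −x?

In coordinates u = x + y, v = x − y the rectangle is axis-aligned; the map (x,y)→(u,v) scales areas by 2.
u-values: 5, -2, 6, -6, -5; range = 6 − (-6) = 12.
v-values: -3, -6, -8, -6, -11; range = -3 − (-11) = 8.
Area = (12 × 8) / 2 = 48.

48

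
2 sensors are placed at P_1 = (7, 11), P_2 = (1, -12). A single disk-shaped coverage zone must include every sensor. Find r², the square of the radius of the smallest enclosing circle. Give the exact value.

141.25

The smallest circle enclosing two points has them as diameter endpoints.
Centre = midpoint = (4, -0.5); r² = |P_1P_2|²/4 = 565/4 = 141.25.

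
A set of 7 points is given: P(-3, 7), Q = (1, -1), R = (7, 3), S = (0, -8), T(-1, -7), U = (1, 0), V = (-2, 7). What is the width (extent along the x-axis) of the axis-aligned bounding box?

10

max x = 7, min x = -3, so width = 10.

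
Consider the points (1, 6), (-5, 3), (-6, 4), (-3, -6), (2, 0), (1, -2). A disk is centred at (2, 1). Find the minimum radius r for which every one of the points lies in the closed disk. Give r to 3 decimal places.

8.602

The required radius is the distance from (2, 1) to the farthest point.
Squared distances: 26, 53, 73, 74, 1, 10.
Maximum is 74, attained at (-3, -6).
r = √74 ≈ 8.602.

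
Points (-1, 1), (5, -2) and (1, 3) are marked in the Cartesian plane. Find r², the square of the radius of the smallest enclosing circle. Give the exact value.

205/18

Call the three points A, B, C in the order given.
Side lengths²: AB² = 45, AC² = 8, BC² = 41.
Since AB² = 45 < 41 + 8 = 49, the triangle is acute, so the smallest enclosing circle is the circumcircle.
Circumcentre = (13/6, -1/6), r² = 205/18.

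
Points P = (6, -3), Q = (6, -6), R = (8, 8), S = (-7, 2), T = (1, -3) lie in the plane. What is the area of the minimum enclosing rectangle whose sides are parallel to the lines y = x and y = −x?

220.5

In coordinates u = x + y, v = x − y the rectangle is axis-aligned; the map (x,y)→(u,v) scales areas by 2.
u-values: 3, 0, 16, -5, -2; range = 16 − (-5) = 21.
v-values: 9, 12, 0, -9, 4; range = 12 − (-9) = 21.
Area = (21 × 21) / 2 = 220.5.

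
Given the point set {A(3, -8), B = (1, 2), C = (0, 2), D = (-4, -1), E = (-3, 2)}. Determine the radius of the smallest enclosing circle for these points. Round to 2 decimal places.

5.83

A smallest enclosing disk is always determined by at most three of the input points on its boundary.
The farthest pair is A–E with squared distance 136. The circle on this segment as diameter has centre (0, -3) and r² = 136/4 = 34.
Check B: distance² to centre = 26 ≤ 34, so it lies inside.
All remaining points lie in this disk, and no smaller disk contains both endpoints, so this is the minimum enclosing circle.
r = √34 ≈ 5.83.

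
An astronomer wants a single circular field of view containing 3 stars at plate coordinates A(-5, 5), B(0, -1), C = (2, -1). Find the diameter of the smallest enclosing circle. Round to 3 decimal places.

Side lengths²: AB² = 61, AC² = 85, BC² = 4.
Since AC² = 85 ≥ 61 + 4 = 65, the angle opposite AC is not acute, so the smallest enclosing circle has AC as diameter.
Centre = midpoint of AC = (-1.5, 2), r² = 85/4 = 21.25.
Diameter = 2r = 2√(21.25) ≈ 9.220.

9.220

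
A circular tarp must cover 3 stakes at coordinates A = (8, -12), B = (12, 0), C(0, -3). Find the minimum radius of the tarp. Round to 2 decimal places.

Side lengths²: AB² = 160, AC² = 145, BC² = 153.
Since AB² = 160 < 153 + 145 = 298, the triangle is acute, so the smallest enclosing circle is the circumcircle.
Circumcentre = (151/22, -109/22), r² = 12325/242.
r = √(12325/242) ≈ 7.14.

7.14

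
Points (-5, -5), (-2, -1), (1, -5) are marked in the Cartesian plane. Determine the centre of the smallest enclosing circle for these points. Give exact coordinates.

Call the three points A, B, C in the order given.
Side lengths²: AB² = 25, AC² = 36, BC² = 25.
Since AC² = 36 < 25 + 25 = 50, the triangle is acute, so the smallest enclosing circle is the circumcircle.
Circumcentre = (-2, -4.125), r² = 9.765625.
Centre = (-2, -4.125).

(-2, -4.125)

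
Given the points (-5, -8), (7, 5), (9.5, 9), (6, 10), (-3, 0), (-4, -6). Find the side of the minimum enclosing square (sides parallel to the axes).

18

The bounding box has width 14.5 and height 18.
An axis-aligned square enclosing the set must have side ≥ max(width, height).
So the minimum side is max(14.5, 18) = 18.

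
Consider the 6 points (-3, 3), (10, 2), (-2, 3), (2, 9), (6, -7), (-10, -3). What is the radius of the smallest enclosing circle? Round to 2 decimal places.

10.31

A smallest enclosing disk is always determined by at most three of the input points on its boundary.
The farthest pair is (10, 2)–(-10, -3) with squared distance 425. The circle on this segment as diameter has centre (0, -0.5) and r² = 425/4 = 106.25.
Check (-3, 3): distance² to centre = 21.25 ≤ 106.25, so it lies inside.
All remaining points lie in this disk, and no smaller disk contains both endpoints, so this is the minimum enclosing circle.
r = √(106.25) ≈ 10.31.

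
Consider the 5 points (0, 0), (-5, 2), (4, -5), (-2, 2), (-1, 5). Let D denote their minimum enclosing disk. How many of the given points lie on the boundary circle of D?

3

A smallest enclosing disk is always determined by at most three of the input points on its boundary.
The minimum enclosing circle is determined by three boundary points: (-5, 2), (4, -5), (-1, 5).
Their circumcentre is (3/22, -15/22) with r² = 8125/242.
The farthest remaining point (-2, 2) is at distance² 2845/242 ≤ 8125/242.
The points at distance exactly r from the centre are (-5, 2), (4, -5), (-1, 5) — 3 points.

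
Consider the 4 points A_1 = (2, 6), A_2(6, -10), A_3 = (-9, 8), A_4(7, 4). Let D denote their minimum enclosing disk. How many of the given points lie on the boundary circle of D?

2

A smallest enclosing disk is always determined by at most three of the input points on its boundary.
The farthest pair is A_2–A_3 with squared distance 549. The circle on this segment as diameter has centre (-1.5, -1) and r² = 549/4 = 137.25.
Check A_1: distance² to centre = 61.25 ≤ 137.25, so it lies inside.
All remaining points lie in this disk, and no smaller disk contains both endpoints, so this is the minimum enclosing circle.
The points at distance exactly r from the centre are A_2, A_3 — 2 points.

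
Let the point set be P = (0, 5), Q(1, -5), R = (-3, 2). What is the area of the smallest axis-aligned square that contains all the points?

100

The bounding box has width 4 and height 10.
An axis-aligned square enclosing the set must have side ≥ max(width, height).
So the minimum side is max(4, 10) = 10.
Area = 10² = 100.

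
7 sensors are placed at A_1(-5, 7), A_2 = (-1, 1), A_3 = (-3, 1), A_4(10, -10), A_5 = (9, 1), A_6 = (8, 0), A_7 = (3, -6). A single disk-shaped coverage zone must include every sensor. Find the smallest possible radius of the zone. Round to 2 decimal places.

11.34

The minimum enclosing circle of a finite set is fixed by two of the points (as a diameter) or three (as a circumcircle).
The farthest pair is A_1–A_4 with squared distance 514. The circle on this segment as diameter has centre (2.5, -1.5) and r² = 514/4 = 128.5.
Check A_2: distance² to centre = 18.5 ≤ 128.5, so it lies inside.
All remaining points lie in this disk, and no smaller disk contains both endpoints, so this is the minimum enclosing circle.
r = √(128.5) ≈ 11.34.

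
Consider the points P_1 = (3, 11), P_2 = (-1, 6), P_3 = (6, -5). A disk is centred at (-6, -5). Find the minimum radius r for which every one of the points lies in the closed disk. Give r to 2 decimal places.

18.36

The required radius is the distance from (-6, -5) to the farthest point.
Squared distances: 337, 146, 144.
Maximum is 337, attained at P_1.
r = √337 ≈ 18.36.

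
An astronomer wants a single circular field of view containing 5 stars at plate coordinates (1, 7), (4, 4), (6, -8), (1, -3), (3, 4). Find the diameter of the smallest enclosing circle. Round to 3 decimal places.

The farthest pair is (1, 7)–(6, -8) with squared distance 250. The circle on this segment as diameter has centre (3.5, -0.5) and r² = 250/4 = 62.5.
Check (4, 4): distance² to centre = 20.5 ≤ 62.5, so it lies inside.
All remaining points lie in this disk, and no smaller disk contains both endpoints, so this is the minimum enclosing circle.
Diameter = 2r = 2√(62.5) ≈ 15.811.

15.811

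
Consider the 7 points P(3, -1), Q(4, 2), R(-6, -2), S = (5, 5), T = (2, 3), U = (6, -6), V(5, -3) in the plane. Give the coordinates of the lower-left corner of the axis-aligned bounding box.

(-6, -6)

x-range [-6, 6], y-range [-6, 5].
The lower-left corner is (-6, -6).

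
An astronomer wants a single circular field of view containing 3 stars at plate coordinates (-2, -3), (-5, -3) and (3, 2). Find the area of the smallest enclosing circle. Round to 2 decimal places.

Call the three points A, B, C in the order given.
Side lengths²: AB² = 9, AC² = 50, BC² = 89.
Since BC² = 89 ≥ 50 + 9 = 59, the angle opposite BC is not acute, so the smallest enclosing circle has BC as diameter.
Centre = midpoint of BC = (-1, -0.5), r² = 89/4 = 22.25.
Area = π·r² = π·22.25 ≈ 69.90.

69.90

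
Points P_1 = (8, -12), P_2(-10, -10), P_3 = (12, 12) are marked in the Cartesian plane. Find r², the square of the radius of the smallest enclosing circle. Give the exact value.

242

Side lengths²: P_1P_2² = 328, P_1P_3² = 592, P_2P_3² = 968.
Since P_2P_3² = 968 ≥ 592 + 328 = 920, the angle opposite P_2P_3 is not acute, so the smallest enclosing circle has P_2P_3 as diameter.
Centre = midpoint of P_2P_3 = (1, 1), r² = 968/4 = 242.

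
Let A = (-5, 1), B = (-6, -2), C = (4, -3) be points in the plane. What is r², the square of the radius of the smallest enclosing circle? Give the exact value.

48985/1922

Side lengths²: AB² = 10, AC² = 97, BC² = 101.
Since BC² = 101 < 97 + 10 = 107, the triangle is acute, so the smallest enclosing circle is the circumcircle.
Circumcentre = (-59/62, -125/62), r² = 48985/1922.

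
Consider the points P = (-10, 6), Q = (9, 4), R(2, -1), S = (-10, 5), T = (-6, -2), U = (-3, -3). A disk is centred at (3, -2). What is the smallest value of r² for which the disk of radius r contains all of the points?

233

The required radius is the distance from (3, -2) to the farthest point.
Squared distances: 233, 72, 2, 218, 81, 37.
Maximum is 233, attained at P.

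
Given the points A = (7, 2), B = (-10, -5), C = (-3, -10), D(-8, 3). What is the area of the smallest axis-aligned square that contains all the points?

The bounding box has width 17 and height 13.
An axis-aligned square enclosing the set must have side ≥ max(width, height).
So the minimum side is max(17, 13) = 17.
Area = 17² = 289.

289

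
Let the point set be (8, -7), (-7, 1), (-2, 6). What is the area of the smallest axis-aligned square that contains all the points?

The bounding box has width 15 and height 13.
An axis-aligned square enclosing the set must have side ≥ max(width, height).
So the minimum side is max(15, 13) = 15.
Area = 15² = 225.

225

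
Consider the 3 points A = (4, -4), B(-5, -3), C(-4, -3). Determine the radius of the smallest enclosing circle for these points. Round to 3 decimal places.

Side lengths²: AB² = 82, AC² = 65, BC² = 1.
Since AB² = 82 ≥ 65 + 1 = 66, the angle opposite AB is not acute, so the smallest enclosing circle has AB as diameter.
Centre = midpoint of AB = (-0.5, -3.5), r² = 82/4 = 20.5.
r = √(20.5) ≈ 4.528.

4.528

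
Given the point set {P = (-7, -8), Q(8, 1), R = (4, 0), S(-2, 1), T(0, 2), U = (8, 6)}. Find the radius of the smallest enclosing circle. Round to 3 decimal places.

By Welzl's lemma the MEC is supported by two points (diametrically opposite) or three points (on a circumcircle).
The farthest pair is P–U with squared distance 421. The circle on this segment as diameter has centre (0.5, -1) and r² = 421/4 = 105.25.
Check Q: distance² to centre = 60.25 ≤ 105.25, so it lies inside.
All remaining points lie in this disk, and no smaller disk contains both endpoints, so this is the minimum enclosing circle.
r = √(105.25) ≈ 10.259.

10.259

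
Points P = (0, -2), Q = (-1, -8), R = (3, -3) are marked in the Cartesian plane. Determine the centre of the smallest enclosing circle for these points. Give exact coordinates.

(23/38, -197/38)

Side lengths²: PQ² = 37, PR² = 10, QR² = 41.
Since QR² = 41 < 37 + 10 = 47, the triangle is acute, so the smallest enclosing circle is the circumcircle.
Circumcentre = (23/38, -197/38), r² = 7585/722.
Centre = (23/38, -197/38).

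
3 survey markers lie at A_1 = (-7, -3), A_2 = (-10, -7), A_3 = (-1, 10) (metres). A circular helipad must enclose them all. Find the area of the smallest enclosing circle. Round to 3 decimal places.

290.597

Side lengths²: A_1A_2² = 25, A_1A_3² = 205, A_2A_3² = 370.
Since A_2A_3² = 370 ≥ 205 + 25 = 230, the angle opposite A_2A_3 is not acute, so the smallest enclosing circle has A_2A_3 as diameter.
Centre = midpoint of A_2A_3 = (-5.5, 1.5), r² = 370/4 = 92.5.
Area = π·r² = π·92.5 ≈ 290.597.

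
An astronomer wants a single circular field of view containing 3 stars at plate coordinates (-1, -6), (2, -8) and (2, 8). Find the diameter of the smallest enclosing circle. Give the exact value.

16

Call the three points A, B, C in the order given.
Side lengths²: AB² = 13, AC² = 205, BC² = 256.
Since BC² = 256 ≥ 205 + 13 = 218, the angle opposite BC is not acute, so the smallest enclosing circle has BC as diameter.
Centre = midpoint of BC = (2, 0), r² = 256/4 = 64.
Diameter = 2r = 2√64 = 16.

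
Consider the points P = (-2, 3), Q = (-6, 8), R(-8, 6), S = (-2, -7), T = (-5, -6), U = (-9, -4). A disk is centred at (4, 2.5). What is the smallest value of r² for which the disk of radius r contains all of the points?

The required radius is the distance from (4, 2.5) to the farthest point.
Squared distances: 36.25, 130.25, 156.25, 126.25, 153.25, 211.25.
Maximum is 211.25, attained at U.

211.25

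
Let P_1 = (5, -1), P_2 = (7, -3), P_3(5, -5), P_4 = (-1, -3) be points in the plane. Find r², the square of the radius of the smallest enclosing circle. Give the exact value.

The farthest pair is P_2–P_4 with squared distance 64. The circle on this segment as diameter has centre (3, -3) and r² = 64/4 = 16.
Check P_1: distance² to centre = 8 ≤ 16, so it lies inside.
All remaining points lie in this disk, and no smaller disk contains both endpoints, so this is the minimum enclosing circle.

16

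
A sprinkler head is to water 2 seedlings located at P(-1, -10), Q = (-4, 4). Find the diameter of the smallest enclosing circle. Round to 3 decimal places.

The smallest circle enclosing two points has them as diameter endpoints.
Centre = midpoint = (-2.5, -3); r² = |PQ|²/4 = 205/4 = 51.25.
Diameter = 2r = 2√(51.25) ≈ 14.318.

14.318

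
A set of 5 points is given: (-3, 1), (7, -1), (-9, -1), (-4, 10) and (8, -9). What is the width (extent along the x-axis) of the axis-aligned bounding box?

max x = 8, min x = -9, so width = 17.

17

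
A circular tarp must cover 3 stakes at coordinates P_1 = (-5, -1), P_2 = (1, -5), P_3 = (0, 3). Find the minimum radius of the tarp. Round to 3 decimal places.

Side lengths²: P_1P_2² = 52, P_1P_3² = 41, P_2P_3² = 65.
Since P_2P_3² = 65 < 52 + 41 = 93, the triangle is acute, so the smallest enclosing circle is the circumcircle.
Circumcentre = (-17/22, -51/44), r² = 34645/1936.
r = √(34645/1936) ≈ 4.230.

4.230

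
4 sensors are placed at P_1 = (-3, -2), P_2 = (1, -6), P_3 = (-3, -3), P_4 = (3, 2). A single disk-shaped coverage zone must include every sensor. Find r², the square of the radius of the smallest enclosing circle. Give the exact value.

25925/1444

The minimum enclosing circle of a finite set is fixed by two of the points (as a diameter) or three (as a circumcircle).
The minimum enclosing circle is determined by three boundary points: P_2, P_3, P_4.
Their circumcentre is (20/19, -67/38) with r² = 25925/1444.
The farthest remaining point P_1 is at distance² 23797/1444 ≤ 25925/1444.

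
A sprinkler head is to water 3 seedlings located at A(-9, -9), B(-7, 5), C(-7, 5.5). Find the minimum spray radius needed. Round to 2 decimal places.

Side lengths²: AB² = 200, AC² = 214.25, BC² = 0.25.
Since AC² = 214.25 ≥ 200 + 0.25 = 200.25, the angle opposite AC is not acute, so the smallest enclosing circle has AC as diameter.
Centre = midpoint of AC = (-8, -1.75), r² = 214.25/4 = 53.5625.
r = √(53.5625) ≈ 7.32.

7.32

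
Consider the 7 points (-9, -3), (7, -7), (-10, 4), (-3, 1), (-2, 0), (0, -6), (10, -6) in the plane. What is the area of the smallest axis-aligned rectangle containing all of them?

x ranges over [-10, 10], width 20.
y ranges over [-7, 4], height 11.
Area = 20 × 11 = 220.

220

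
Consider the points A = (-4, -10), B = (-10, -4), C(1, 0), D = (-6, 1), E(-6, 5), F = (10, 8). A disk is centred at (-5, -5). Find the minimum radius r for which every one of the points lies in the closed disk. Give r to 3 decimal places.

The required radius is the distance from (-5, -5) to the farthest point.
Squared distances: 26, 26, 61, 37, 101, 394.
Maximum is 394, attained at F.
r = √394 ≈ 19.849.

19.849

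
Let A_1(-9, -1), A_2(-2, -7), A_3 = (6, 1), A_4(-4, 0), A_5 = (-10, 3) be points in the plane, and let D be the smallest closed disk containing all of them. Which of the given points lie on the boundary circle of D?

A smallest enclosing disk is always determined by at most three of the input points on its boundary.
The minimum enclosing circle is determined by three boundary points: A_2, A_3, A_5.
Their circumcentre is (-19/9, 10/9) with r² = 5330/81.
The farthest remaining point A_1 is at distance² 4205/81 ≤ 5330/81.
The points at distance exactly r from the centre are A_2, A_3, A_5 — 3 points.

A_2, A_3, A_5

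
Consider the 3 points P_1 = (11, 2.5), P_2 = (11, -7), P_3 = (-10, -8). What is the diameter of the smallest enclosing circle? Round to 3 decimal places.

23.479

Side lengths²: P_1P_2² = 90.25, P_1P_3² = 551.25, P_2P_3² = 442.
Since P_1P_3² = 551.25 ≥ 442 + 90.25 = 532.25, the angle opposite P_1P_3 is not acute, so the smallest enclosing circle has P_1P_3 as diameter.
Centre = midpoint of P_1P_3 = (0.5, -2.75), r² = 551.25/4 = 137.8125.
Diameter = 2r = 2√(137.8125) ≈ 23.479.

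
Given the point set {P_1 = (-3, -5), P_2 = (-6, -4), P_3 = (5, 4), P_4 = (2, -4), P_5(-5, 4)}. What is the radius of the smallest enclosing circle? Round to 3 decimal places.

6.801

A smallest enclosing disk is always determined by at most three of the input points on its boundary.
The farthest pair is P_2–P_3 with squared distance 185. The circle on this segment as diameter has centre (-0.5, 0) and r² = 185/4 = 46.25.
Check P_1: distance² to centre = 31.25 ≤ 46.25, so it lies inside.
All remaining points lie in this disk, and no smaller disk contains both endpoints, so this is the minimum enclosing circle.
r = √(46.25) ≈ 6.801.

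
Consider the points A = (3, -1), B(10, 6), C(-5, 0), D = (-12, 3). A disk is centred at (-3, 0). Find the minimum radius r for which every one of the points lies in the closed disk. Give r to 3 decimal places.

The required radius is the distance from (-3, 0) to the farthest point.
Squared distances: 37, 205, 4, 90.
Maximum is 205, attained at B.
r = √205 ≈ 14.318.

14.318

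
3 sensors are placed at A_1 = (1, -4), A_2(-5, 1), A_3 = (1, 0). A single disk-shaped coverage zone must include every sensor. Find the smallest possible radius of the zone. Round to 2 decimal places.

3.91

Side lengths²: A_1A_2² = 61, A_1A_3² = 16, A_2A_3² = 37.
Since A_1A_2² = 61 ≥ 37 + 16 = 53, the angle opposite A_1A_2 is not acute, so the smallest enclosing circle has A_1A_2 as diameter.
Centre = midpoint of A_1A_2 = (-2, -1.5), r² = 61/4 = 15.25.
r = √(15.25) ≈ 3.91.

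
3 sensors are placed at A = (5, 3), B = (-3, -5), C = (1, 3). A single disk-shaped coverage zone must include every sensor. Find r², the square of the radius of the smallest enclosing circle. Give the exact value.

32

Side lengths²: AB² = 128, AC² = 16, BC² = 80.
Since AB² = 128 ≥ 80 + 16 = 96, the angle opposite AB is not acute, so the smallest enclosing circle has AB as diameter.
Centre = midpoint of AB = (1, -1), r² = 128/4 = 32.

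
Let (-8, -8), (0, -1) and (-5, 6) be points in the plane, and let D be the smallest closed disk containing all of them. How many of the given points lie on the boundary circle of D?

2

Call the three points A, B, C in the order given.
Side lengths²: AB² = 113, AC² = 205, BC² = 74.
Since AC² = 205 ≥ 113 + 74 = 187, the angle opposite AC is not acute, so the smallest enclosing circle has AC as diameter.
Centre = midpoint of AC = (-6.5, -1), r² = 205/4 = 51.25.
The points at distance exactly r from the centre are (-8, -8), (-5, 6) — 2 points.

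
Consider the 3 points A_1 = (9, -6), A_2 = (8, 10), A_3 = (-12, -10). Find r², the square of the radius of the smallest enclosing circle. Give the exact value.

Side lengths²: A_1A_2² = 257, A_1A_3² = 457, A_2A_3² = 800.
Since A_2A_3² = 800 ≥ 457 + 257 = 714, the angle opposite A_2A_3 is not acute, so the smallest enclosing circle has A_2A_3 as diameter.
Centre = midpoint of A_2A_3 = (-2, 0), r² = 800/4 = 200.

200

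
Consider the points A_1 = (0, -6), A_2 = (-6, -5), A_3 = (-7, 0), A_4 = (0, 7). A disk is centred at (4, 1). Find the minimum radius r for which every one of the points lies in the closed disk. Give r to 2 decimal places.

The required radius is the distance from (4, 1) to the farthest point.
Squared distances: 65, 136, 122, 52.
Maximum is 136, attained at A_2.
r = √136 ≈ 11.66.

11.66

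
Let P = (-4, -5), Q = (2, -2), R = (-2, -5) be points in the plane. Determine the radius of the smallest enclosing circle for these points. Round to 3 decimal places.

3.354

Side lengths²: PQ² = 45, PR² = 4, QR² = 25.
Since PQ² = 45 ≥ 25 + 4 = 29, the angle opposite PQ is not acute, so the smallest enclosing circle has PQ as diameter.
Centre = midpoint of PQ = (-1, -3.5), r² = 45/4 = 11.25.
r = √(11.25) ≈ 3.354.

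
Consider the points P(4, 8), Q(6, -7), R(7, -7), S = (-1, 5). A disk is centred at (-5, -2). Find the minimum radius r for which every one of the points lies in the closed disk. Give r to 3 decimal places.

13.454

The required radius is the distance from (-5, -2) to the farthest point.
Squared distances: 181, 146, 169, 65.
Maximum is 181, attained at P.
r = √181 ≈ 13.454.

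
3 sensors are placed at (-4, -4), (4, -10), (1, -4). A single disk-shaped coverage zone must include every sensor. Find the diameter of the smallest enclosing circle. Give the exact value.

Call the three points A, B, C in the order given.
Side lengths²: AB² = 100, AC² = 25, BC² = 45.
Since AB² = 100 ≥ 45 + 25 = 70, the angle opposite AB is not acute, so the smallest enclosing circle has AB as diameter.
Centre = midpoint of AB = (0, -7), r² = 100/4 = 25.
Diameter = 2r = 2√25 = 10.

10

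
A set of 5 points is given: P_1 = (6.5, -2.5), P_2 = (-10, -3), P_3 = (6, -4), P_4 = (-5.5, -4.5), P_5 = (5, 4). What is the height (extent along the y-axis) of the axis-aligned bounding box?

8.5

max y = 4, min y = -4.5, so height = 8.5.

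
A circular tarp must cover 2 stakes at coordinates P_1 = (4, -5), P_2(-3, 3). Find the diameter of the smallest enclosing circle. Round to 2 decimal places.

10.63

The smallest circle enclosing two points has them as diameter endpoints.
Centre = midpoint = (0.5, -1); r² = |P_1P_2|²/4 = 113/4 = 28.25.
Diameter = 2r = 2√(28.25) ≈ 10.63.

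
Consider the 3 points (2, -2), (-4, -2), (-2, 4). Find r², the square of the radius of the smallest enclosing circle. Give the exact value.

130/9

Call the three points A, B, C in the order given.
Side lengths²: AB² = 36, AC² = 52, BC² = 40.
Since AC² = 52 < 40 + 36 = 76, the triangle is acute, so the smallest enclosing circle is the circumcircle.
Circumcentre = (-1, 1/3), r² = 130/9.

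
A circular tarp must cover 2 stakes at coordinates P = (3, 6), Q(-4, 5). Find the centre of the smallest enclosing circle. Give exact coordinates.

(-0.5, 5.5)

The smallest circle enclosing two points has them as diameter endpoints.
Centre = midpoint = (-0.5, 5.5); r² = |PQ|²/4 = 50/4 = 12.5.
Centre = (-0.5, 5.5).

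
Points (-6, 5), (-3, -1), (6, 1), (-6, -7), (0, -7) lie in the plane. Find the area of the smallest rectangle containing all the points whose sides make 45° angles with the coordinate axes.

In coordinates u = x + y, v = x − y the rectangle is axis-aligned; the map (x,y)→(u,v) scales areas by 2.
u-values: -1, -4, 7, -13, -7; range = 7 − (-13) = 20.
v-values: -11, -2, 5, 1, 7; range = 7 − (-11) = 18.
Area = (20 × 18) / 2 = 180.

180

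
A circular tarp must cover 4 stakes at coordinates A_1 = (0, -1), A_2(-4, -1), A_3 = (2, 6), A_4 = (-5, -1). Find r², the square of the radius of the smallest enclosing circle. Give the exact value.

By Welzl's lemma the MEC is supported by two points (diametrically opposite) or three points (on a circumcircle).
The farthest pair is A_3–A_4 with squared distance 98. The circle on this segment as diameter has centre (-1.5, 2.5) and r² = 98/4 = 24.5.
Check A_1: distance² to centre = 14.5 ≤ 24.5, so it lies inside.
All remaining points lie in this disk, and no smaller disk contains both endpoints, so this is the minimum enclosing circle.

24.5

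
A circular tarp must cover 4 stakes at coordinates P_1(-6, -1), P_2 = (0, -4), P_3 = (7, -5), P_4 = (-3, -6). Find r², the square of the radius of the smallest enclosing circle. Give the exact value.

By Welzl's lemma the MEC is supported by two points (diametrically opposite) or three points (on a circumcircle).
The farthest pair is P_1–P_3 with squared distance 185. The circle on this segment as diameter has centre (0.5, -3) and r² = 185/4 = 46.25.
Check P_2: distance² to centre = 1.25 ≤ 46.25, so it lies inside.
All remaining points lie in this disk, and no smaller disk contains both endpoints, so this is the minimum enclosing circle.

46.25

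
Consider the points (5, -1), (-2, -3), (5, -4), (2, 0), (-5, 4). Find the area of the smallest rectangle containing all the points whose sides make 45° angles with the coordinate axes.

81

In coordinates u = x + y, v = x − y the rectangle is axis-aligned; the map (x,y)→(u,v) scales areas by 2.
u-values: 4, -5, 1, 2, -1; range = 4 − (-5) = 9.
v-values: 6, 1, 9, 2, -9; range = 9 − (-9) = 18.
Area = (9 × 18) / 2 = 81.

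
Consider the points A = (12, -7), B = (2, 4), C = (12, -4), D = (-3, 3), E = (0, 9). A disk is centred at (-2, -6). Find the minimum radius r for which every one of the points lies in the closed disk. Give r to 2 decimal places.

15.13

The required radius is the distance from (-2, -6) to the farthest point.
Squared distances: 197, 116, 200, 82, 229.
Maximum is 229, attained at E.
r = √229 ≈ 15.13.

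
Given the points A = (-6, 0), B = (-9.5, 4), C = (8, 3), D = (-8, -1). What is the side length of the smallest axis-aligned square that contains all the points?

The bounding box has width 17.5 and height 5.
An axis-aligned square enclosing the set must have side ≥ max(width, height).
So the minimum side is max(17.5, 5) = 17.5.

17.5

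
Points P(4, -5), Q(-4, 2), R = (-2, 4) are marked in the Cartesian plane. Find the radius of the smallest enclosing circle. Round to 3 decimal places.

5.420

Side lengths²: PQ² = 113, PR² = 117, QR² = 8.
Since PR² = 117 < 113 + 8 = 121, the triangle is acute, so the smallest enclosing circle is the circumcircle.
Circumcentre = (0.7, -0.7), r² = 29.38.
r = √(29.38) ≈ 5.420.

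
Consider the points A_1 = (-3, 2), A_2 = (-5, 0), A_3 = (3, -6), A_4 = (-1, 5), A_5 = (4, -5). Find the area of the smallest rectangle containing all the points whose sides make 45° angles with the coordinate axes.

67.5

In coordinates u = x + y, v = x − y the rectangle is axis-aligned; the map (x,y)→(u,v) scales areas by 2.
u-values: -1, -5, -3, 4, -1; range = 4 − (-5) = 9.
v-values: -5, -5, 9, -6, 9; range = 9 − (-6) = 15.
Area = (9 × 15) / 2 = 67.5.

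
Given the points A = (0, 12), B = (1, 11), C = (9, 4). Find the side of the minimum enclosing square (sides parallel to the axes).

9

The bounding box has width 9 and height 8.
An axis-aligned square enclosing the set must have side ≥ max(width, height).
So the minimum side is max(9, 8) = 9.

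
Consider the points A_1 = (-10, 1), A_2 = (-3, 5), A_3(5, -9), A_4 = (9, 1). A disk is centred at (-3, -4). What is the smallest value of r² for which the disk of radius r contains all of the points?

169

The required radius is the distance from (-3, -4) to the farthest point.
Squared distances: 74, 81, 89, 169.
Maximum is 169, attained at A_4.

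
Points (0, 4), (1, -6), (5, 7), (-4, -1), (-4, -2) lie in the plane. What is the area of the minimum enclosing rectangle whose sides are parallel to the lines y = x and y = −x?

99

In coordinates u = x + y, v = x − y the rectangle is axis-aligned; the map (x,y)→(u,v) scales areas by 2.
u-values: 4, -5, 12, -5, -6; range = 12 − (-6) = 18.
v-values: -4, 7, -2, -3, -2; range = 7 − (-4) = 11.
Area = (18 × 11) / 2 = 99.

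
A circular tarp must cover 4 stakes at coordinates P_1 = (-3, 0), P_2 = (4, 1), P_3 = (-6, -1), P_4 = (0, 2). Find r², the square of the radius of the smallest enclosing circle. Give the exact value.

A smallest enclosing disk is always determined by at most three of the input points on its boundary.
The farthest pair is P_2–P_3 with squared distance 104. The circle on this segment as diameter has centre (-1, 0) and r² = 104/4 = 26.
Check P_1: distance² to centre = 4 ≤ 26, so it lies inside.
All remaining points lie in this disk, and no smaller disk contains both endpoints, so this is the minimum enclosing circle.

26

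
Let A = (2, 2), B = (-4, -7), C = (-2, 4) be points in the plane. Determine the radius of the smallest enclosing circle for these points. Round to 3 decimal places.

Side lengths²: AB² = 117, AC² = 20, BC² = 125.
Since BC² = 125 < 117 + 20 = 137, the triangle is acute, so the smallest enclosing circle is the circumcircle.
Circumcentre = (-2.3125, -1.625), r² = 31.73828125.
r = √(31.73828125) ≈ 5.634.

5.634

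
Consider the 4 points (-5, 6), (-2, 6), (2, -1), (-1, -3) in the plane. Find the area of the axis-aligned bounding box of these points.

63

x ranges over [-5, 2], width 7.
y ranges over [-3, 6], height 9.
Area = 7 × 9 = 63.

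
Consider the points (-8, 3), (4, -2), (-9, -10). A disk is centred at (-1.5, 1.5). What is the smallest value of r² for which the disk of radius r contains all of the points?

188.5

The required radius is the distance from (-1.5, 1.5) to the farthest point.
Squared distances: 44.5, 42.5, 188.5.
Maximum is 188.5, attained at (-9, -10).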